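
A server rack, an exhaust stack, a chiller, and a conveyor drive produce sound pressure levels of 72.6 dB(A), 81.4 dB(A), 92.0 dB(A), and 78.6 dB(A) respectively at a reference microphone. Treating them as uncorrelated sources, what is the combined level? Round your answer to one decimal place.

92.6 dB(A)

Incoherent sources combine by intensity addition: L_total = 10·log₁₀(Σ 10^(L_i/10)).
Σ 10^(L/10) = 10^(72.6/10) + 10^(81.4/10) + 10^(92.0/10) + 10^(78.6/10) = 1.814e+09.
L_total = 10·log₁₀(1.814e+09) = 92.59 dB(A).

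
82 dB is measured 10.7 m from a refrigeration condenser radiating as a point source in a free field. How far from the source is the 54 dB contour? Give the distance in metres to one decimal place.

Point-source spreading drops the level by 20·log₁₀(r₂/r₁); inverting, r₂/r₁ = 10^(ΔL/20).
r₂ = 10.7·10^((82−54)/20) = 10.7·10^(28.0/20) = 268.77 m.

268.8 m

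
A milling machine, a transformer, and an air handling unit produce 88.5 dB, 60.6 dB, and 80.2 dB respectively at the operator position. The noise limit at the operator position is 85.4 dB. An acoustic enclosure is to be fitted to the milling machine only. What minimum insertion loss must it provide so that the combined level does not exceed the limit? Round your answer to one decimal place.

4.7 dB

Everything except the milling machine sums to 10^(60.6/10) + 10^(80.2/10) = 1.059e+08 in linear terms, 80.25 dB.
To meet 85.4 dB overall, the treated milling machine may contribute at most 10^(85.4/10) − 1.059e+08 = 2.409e+08, i.e. 83.82 dB.
So the milling machine must be reduced from 88.5 to 83.82 dB: IL = 4.68 dB.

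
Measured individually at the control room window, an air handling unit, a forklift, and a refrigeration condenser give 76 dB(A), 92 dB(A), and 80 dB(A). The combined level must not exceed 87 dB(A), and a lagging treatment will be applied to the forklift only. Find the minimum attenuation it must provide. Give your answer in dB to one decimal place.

6.4 dB

Fixed contribution from the other sources: Σ 10^(L/10) = 10^(76/10) + 10^(80/10) = 1.398e+08 (81.46 dB(A)).
The limit corresponds to 10^(87/10) = 5.012e+08; subtracting the fixed part leaves 3.614e+08 for the forklift, i.e. 85.58 dB(A).
Required insertion loss = 92 − 85.58 = 6.42 dB.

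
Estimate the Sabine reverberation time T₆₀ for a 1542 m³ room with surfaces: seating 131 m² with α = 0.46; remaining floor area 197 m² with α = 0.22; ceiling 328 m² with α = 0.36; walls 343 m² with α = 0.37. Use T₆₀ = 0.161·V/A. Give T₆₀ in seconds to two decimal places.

Summing Sᵢαᵢ: 131·0.46 + 197·0.22 + 328·0.36 + 343·0.37 = 348.59 m².
T₆₀ = 0.161·V/A = 0.161·1542/348.59 = 0.712 s.

0.71 s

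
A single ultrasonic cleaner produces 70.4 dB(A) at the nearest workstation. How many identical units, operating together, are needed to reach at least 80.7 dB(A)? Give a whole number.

Need L₁ + 10·log₁₀ N ≥ 80.7, i.e. log₁₀ N ≥ 1.03.
N ≥ 10^(10.3/10) = 10.715, so N = 11.

11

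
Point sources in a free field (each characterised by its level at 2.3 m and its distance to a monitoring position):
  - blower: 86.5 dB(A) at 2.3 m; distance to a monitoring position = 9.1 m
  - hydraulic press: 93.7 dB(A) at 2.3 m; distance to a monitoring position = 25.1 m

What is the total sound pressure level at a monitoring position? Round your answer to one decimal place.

76.8 dB(A)

Apply inverse-square spreading to bring every level to the receiver, then sum 10^(L/10).
blower: 86.5 − 20·log₁₀(9.1/2.3) = 86.5 − 11.95 = 74.55 dB(A).
hydraulic press: 93.7 − 20·log₁₀(25.1/2.3) = 93.7 − 20.76 = 72.94 dB(A).
Σ 10^(L/10) = 4.822e+07 → L_total = 10·log₁₀(4.822e+07) = 76.83 dB(A).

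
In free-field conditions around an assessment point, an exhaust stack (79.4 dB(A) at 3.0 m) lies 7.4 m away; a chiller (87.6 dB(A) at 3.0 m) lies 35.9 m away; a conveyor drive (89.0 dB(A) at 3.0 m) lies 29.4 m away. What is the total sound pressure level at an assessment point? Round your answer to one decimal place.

Propagate each source to the receiver with L = L_ref − 20·log₁₀(r/r_ref), then add intensities.
exhaust stack: 79.4 − 20·log₁₀(7.4/3.0) = 79.4 − 7.84 = 71.56 dB(A).
chiller: 87.6 − 20·log₁₀(35.9/3.0) = 87.6 − 21.56 = 66.04 dB(A).
conveyor drive: 89.0 − 20·log₁₀(29.4/3.0) = 89.0 − 19.82 = 69.18 dB(A).
Σ 10^(L/10) = 2.660e+07 → L_total = 10·log₁₀(2.660e+07) = 74.25 dB(A).

74.2 dB(A)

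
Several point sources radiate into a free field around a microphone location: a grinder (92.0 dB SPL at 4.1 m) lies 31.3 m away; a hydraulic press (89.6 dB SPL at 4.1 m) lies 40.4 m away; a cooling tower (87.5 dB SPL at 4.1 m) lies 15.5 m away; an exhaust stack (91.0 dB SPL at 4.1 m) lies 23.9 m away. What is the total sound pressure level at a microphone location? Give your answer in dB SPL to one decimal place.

First find each source's level at the receiver (point-source: −20·log₁₀(r/r_ref)), then combine on an intensity basis.
grinder: 92.0 − 20·log₁₀(31.3/4.1) = 92.0 − 17.66 = 74.34 dB SPL.
hydraulic press: 89.6 − 20·log₁₀(40.4/4.1) = 89.6 − 19.87 = 69.73 dB SPL.
cooling tower: 87.5 − 20·log₁₀(15.5/4.1) = 87.5 − 11.55 = 75.95 dB SPL.
exhaust stack: 91.0 − 20·log₁₀(23.9/4.1) = 91.0 − 15.31 = 75.69 dB SPL.
Σ 10^(L/10) = 1.130e+08 → L_total = 10·log₁₀(1.130e+08) = 80.53 dB SPL.

80.5 dB SPL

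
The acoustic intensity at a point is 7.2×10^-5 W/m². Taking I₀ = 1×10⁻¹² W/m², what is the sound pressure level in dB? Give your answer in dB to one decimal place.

78.6 dB

I/I₀ = 7.2×10^-5/10⁻¹² = 7.2×10^7, and L = 10·log₁₀(I/I₀).
L = 10·(0.8573 + 7) = 78.57 dB.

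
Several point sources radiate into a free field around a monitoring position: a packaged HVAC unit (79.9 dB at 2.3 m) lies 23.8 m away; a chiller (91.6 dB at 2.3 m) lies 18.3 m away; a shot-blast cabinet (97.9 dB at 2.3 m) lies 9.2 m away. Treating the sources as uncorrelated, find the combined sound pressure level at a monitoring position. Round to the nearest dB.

Apply inverse-square spreading to bring every level to the receiver, then sum 10^(L/10).
packaged HVAC unit: 79.9 − 20·log₁₀(23.8/2.3) = 79.9 − 20.30 = 59.60 dB.
chiller: 91.6 − 20·log₁₀(18.3/2.3) = 91.6 − 18.01 = 73.59 dB.
shot-blast cabinet: 97.9 − 20·log₁₀(9.2/2.3) = 97.9 − 12.04 = 85.86 dB.
Σ 10^(L/10) = 4.091e+08 → L_total = 10·log₁₀(4.091e+08) = 86.12 dB.

86 dB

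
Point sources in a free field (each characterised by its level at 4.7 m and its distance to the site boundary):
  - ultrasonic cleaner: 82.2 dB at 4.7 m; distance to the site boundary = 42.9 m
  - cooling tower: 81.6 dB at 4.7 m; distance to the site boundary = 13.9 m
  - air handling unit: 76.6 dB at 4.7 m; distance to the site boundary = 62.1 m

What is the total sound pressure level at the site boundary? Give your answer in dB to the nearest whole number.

Apply inverse-square spreading to bring every level to the receiver, then sum 10^(L/10).
ultrasonic cleaner: 82.2 − 20·log₁₀(42.9/4.7) = 82.2 − 19.21 = 62.99 dB.
cooling tower: 81.6 − 20·log₁₀(13.9/4.7) = 81.6 − 9.42 = 72.18 dB.
air handling unit: 76.6 − 20·log₁₀(62.1/4.7) = 76.6 − 22.42 = 54.18 dB.
Σ 10^(L/10) = 1.878e+07 → L_total = 10·log₁₀(1.878e+07) = 72.74 dB.

73 dB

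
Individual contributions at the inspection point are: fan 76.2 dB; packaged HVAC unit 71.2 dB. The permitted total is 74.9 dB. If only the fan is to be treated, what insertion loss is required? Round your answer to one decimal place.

3.7 dB

Everything except the fan sums to 10^(71.2/10) = 1.318e+07 in linear terms, 71.20 dB.
To meet 74.9 dB overall, the treated fan may contribute at most 10^(74.9/10) − 1.318e+07 = 1.772e+07, i.e. 72.48 dB.
So the fan must be reduced from 76.2 to 72.48 dB: IL = 3.72 dB.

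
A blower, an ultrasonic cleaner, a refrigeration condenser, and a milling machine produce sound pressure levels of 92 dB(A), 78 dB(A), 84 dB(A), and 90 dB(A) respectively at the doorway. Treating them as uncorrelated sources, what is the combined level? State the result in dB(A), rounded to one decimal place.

Incoherent sources combine by intensity addition: L_total = 10·log₁₀(Σ 10^(L_i/10)).
Σ 10^(L/10) = 10^(92/10) + 10^(78/10) + 10^(84/10) + 10^(90/10) = 2.899e+09.
L_total = 10·log₁₀(2.899e+09) = 94.62 dB(A).

94.6 dB(A)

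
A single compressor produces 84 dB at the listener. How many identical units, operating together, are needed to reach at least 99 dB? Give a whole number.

32

Need L₁ + 10·log₁₀ N ≥ 99, i.e. log₁₀ N ≥ 1.50.
N ≥ 10^(15.0/10) = 31.623, so N = 32.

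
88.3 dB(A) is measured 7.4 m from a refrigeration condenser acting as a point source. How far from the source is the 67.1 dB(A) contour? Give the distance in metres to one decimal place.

85.0 m

For a point source L₁ − L₂ = 20·log₁₀(r₂/r₁), so r₂ = r₁·10^((L₁−L₂)/20).
r₂ = 7.4·10^((88.3−67.1)/20) = 7.4·10^(21.2/20) = 84.96 m.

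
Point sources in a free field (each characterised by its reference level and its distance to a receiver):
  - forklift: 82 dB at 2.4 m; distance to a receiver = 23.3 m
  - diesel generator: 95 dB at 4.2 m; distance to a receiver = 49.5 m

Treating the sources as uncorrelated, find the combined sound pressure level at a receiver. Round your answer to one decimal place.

Propagate each source to the receiver with L = L_ref − 20·log₁₀(r/r_ref), then add intensities.
forklift: 82 − 20·log₁₀(23.3/2.4) = 82 − 19.74 = 62.26 dB.
diesel generator: 95 − 20·log₁₀(49.5/4.2) = 95 − 21.43 = 73.57 dB.
Σ 10^(L/10) = 2.445e+07 → L_total = 10·log₁₀(2.445e+07) = 73.88 dB.

73.9 dB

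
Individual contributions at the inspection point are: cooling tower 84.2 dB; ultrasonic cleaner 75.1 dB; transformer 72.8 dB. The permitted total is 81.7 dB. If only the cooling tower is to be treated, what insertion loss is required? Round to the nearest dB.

4 dB

Fixed contribution from the other sources: Σ 10^(L/10) = 10^(75.1/10) + 10^(72.8/10) = 5.141e+07 (77.11 dB).
To meet 81.7 dB overall, the treated cooling tower may contribute at most 10^(81.7/10) − 5.141e+07 = 9.650e+07, i.e. 79.85 dB.
Required insertion loss = 84.2 − 79.85 = 4.35 dB.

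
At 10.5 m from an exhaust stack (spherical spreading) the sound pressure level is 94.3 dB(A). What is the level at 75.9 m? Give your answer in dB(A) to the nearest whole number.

77 dB(A)

For a point source, L₂ = L₁ − 20·log₁₀(r₂/r₁).
L₂ = 94.3 − 20·log₁₀(75.9/10.5) = 94.3 − 17.181 = 77.12 dB(A).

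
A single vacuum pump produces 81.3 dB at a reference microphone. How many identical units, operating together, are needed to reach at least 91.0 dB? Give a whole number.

Need L₁ + 10·log₁₀ N ≥ 91.0, i.e. log₁₀ N ≥ 0.97.
N ≥ 10^(9.7/10) = 9.333, so N = 10.

10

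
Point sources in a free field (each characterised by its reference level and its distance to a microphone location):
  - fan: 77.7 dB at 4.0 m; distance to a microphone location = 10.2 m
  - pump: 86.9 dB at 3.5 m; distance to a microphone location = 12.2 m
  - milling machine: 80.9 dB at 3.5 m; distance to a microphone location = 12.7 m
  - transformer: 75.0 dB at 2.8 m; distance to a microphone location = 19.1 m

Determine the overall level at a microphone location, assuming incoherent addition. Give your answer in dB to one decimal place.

77.7 dB

Propagate each source to the receiver with L = L_ref − 20·log₁₀(r/r_ref), then add intensities.
fan: 77.7 − 20·log₁₀(10.2/4.0) = 77.7 − 8.13 = 69.57 dB.
pump: 86.9 − 20·log₁₀(12.2/3.5) = 86.9 − 10.85 = 76.05 dB.
milling machine: 80.9 − 20·log₁₀(12.7/3.5) = 80.9 − 11.19 = 69.71 dB.
transformer: 75.0 − 20·log₁₀(19.1/2.8) = 75.0 − 16.68 = 58.32 dB.
Σ 10^(L/10) = 5.939e+07 → L_total = 10·log₁₀(5.939e+07) = 77.74 dB.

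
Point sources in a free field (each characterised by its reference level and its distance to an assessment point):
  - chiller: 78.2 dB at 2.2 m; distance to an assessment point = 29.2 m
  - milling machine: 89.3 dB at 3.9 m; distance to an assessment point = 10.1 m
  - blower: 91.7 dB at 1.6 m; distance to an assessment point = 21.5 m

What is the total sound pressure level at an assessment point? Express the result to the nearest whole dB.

Propagate each source to the receiver with L = L_ref − 20·log₁₀(r/r_ref), then add intensities.
chiller: 78.2 − 20·log₁₀(29.2/2.2) = 78.2 − 22.46 = 55.74 dB.
milling machine: 89.3 − 20·log₁₀(10.1/3.9) = 89.3 − 8.27 = 81.03 dB.
blower: 91.7 − 20·log₁₀(21.5/1.6) = 91.7 − 22.57 = 69.13 dB.
Σ 10^(L/10) = 1.355e+08 → L_total = 10·log₁₀(1.355e+08) = 81.32 dB.

81 dB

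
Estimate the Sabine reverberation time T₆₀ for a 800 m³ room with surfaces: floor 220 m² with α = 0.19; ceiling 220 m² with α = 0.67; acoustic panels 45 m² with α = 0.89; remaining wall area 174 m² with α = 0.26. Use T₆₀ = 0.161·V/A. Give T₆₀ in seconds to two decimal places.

A = Σ Sᵢαᵢ = 220·0.19 + 220·0.67 + 45·0.89 + 174·0.26 = 274.49 m².
T₆₀ = 0.161·V/A = 0.161·800/274.49 = 0.469 s.

0.47 s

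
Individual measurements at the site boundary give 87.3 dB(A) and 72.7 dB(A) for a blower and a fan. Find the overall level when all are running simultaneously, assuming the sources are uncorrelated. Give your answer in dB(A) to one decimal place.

For uncorrelated sources the intensities add, so convert each level to linear form, sum, and take 10·log₁₀ of the total.
Σ 10^(L/10) = 10^(87.3/10) + 10^(72.7/10) = 5.557e+08.
L_total = 10·log₁₀(5.557e+08) = 87.45 dB(A).

87.4 dB(A)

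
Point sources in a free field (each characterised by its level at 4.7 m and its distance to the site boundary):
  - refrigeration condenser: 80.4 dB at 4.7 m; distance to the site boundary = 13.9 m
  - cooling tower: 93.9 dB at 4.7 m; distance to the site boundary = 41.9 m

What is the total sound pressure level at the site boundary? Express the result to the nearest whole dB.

76 dB

Propagate each source to the receiver with L = L_ref − 20·log₁₀(r/r_ref), then add intensities.
refrigeration condenser: 80.4 − 20·log₁₀(13.9/4.7) = 80.4 − 9.42 = 70.98 dB.
cooling tower: 93.9 − 20·log₁₀(41.9/4.7) = 93.9 − 19.00 = 74.90 dB.
Σ 10^(L/10) = 4.342e+07 → L_total = 10·log₁₀(4.342e+07) = 76.38 dB.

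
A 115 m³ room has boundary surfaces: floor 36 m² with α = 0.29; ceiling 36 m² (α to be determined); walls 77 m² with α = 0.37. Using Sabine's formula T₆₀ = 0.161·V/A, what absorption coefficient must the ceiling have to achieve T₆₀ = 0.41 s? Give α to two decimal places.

0.17

Required total absorption A = 0.161·115/0.41 = 45.16 m².
Absorption from the other surfaces = 36·0.29 + 77·0.37 = 38.93 m², so the ceiling must supply 6.23 m² over 36 m².
α = 6.23/36 = 0.173.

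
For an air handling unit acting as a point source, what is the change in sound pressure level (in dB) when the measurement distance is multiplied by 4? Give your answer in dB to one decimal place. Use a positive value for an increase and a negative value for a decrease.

-12.0 dB

Point-source spreading: ΔL = −20·log₁₀(r₂/r₁).
ΔL = −20·log₁₀(4) = -12.04 dB.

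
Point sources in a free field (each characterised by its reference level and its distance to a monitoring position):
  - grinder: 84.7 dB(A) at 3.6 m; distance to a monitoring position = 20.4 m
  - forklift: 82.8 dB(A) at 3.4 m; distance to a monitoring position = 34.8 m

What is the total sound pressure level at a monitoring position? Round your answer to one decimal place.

Apply inverse-square spreading to bring every level to the receiver, then sum 10^(L/10).
grinder: 84.7 − 20·log₁₀(20.4/3.6) = 84.7 − 15.07 = 69.63 dB(A).
forklift: 82.8 − 20·log₁₀(34.8/3.4) = 82.8 − 20.20 = 62.60 dB(A).
Σ 10^(L/10) = 1.101e+07 → L_total = 10·log₁₀(1.101e+07) = 70.42 dB(A).

70.4 dB(A)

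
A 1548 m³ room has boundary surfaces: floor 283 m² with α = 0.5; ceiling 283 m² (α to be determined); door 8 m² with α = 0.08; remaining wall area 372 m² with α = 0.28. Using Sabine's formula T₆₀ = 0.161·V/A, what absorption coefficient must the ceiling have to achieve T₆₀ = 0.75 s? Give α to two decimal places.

From T₆₀ = 0.161·V/A, the target T₆₀ = 0.75 s needs A = 0.161·1548/0.75 = 332.30 m².
Absorption from the other surfaces = 283·0.5 + 8·0.08 + 372·0.28 = 246.30 m², so the ceiling must supply 86.00 m² over 283 m².
α = 86.00/283 = 0.304.

0.30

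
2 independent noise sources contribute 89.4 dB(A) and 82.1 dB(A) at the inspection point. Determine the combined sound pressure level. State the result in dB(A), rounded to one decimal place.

For uncorrelated sources the intensities add, so convert each level to linear form, sum, and take 10·log₁₀ of the total.
Σ 10^(L/10) = 10^(89.4/10) + 10^(82.1/10) = 1.033e+09.
L_total = 10·log₁₀(1.033e+09) = 90.14 dB(A).

90.1 dB(A)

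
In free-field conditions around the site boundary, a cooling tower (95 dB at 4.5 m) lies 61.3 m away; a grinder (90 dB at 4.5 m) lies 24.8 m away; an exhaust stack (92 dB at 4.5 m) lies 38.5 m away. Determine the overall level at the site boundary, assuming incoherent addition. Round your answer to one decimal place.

Propagate each source to the receiver with L = L_ref − 20·log₁₀(r/r_ref), then add intensities.
cooling tower: 95 − 20·log₁₀(61.3/4.5) = 95 − 22.68 = 72.32 dB.
grinder: 90 − 20·log₁₀(24.8/4.5) = 90 − 14.82 = 75.18 dB.
exhaust stack: 92 − 20·log₁₀(38.5/4.5) = 92 − 18.64 = 73.36 dB.
Σ 10^(L/10) = 7.162e+07 → L_total = 10·log₁₀(7.162e+07) = 78.55 dB.

78.6 dB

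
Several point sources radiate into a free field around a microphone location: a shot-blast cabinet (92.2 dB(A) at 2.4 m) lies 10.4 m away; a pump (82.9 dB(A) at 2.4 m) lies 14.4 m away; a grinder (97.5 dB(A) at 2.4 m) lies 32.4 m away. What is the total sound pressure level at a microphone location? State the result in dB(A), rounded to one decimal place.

Apply inverse-square spreading to bring every level to the receiver, then sum 10^(L/10).
shot-blast cabinet: 92.2 − 20·log₁₀(10.4/2.4) = 92.2 − 12.74 = 79.46 dB(A).
pump: 82.9 − 20·log₁₀(14.4/2.4) = 82.9 − 15.56 = 67.34 dB(A).
grinder: 97.5 − 20·log₁₀(32.4/2.4) = 97.5 − 22.61 = 74.89 dB(A).
Σ 10^(L/10) = 1.247e+08 → L_total = 10·log₁₀(1.247e+08) = 80.96 dB(A).

81.0 dB(A)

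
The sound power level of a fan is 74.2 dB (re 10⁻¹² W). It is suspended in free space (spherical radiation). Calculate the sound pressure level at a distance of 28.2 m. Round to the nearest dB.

34 dB

L_p = L_w − 10·log₁₀(4π·r²) with r = 28.2 m.
4π·r² = 9993 m², 10·log₁₀ of that is 39.997 dB.
L_p = 74.2 − 39.997 = 34.20 dB.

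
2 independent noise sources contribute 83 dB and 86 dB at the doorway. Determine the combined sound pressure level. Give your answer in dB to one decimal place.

87.8 dB

For uncorrelated sources the intensities add, so convert each level to linear form, sum, and take 10·log₁₀ of the total.
Σ 10^(L/10) = 10^(83/10) + 10^(86/10) = 5.976e+08.
L_total = 10·log₁₀(5.976e+08) = 87.76 dB.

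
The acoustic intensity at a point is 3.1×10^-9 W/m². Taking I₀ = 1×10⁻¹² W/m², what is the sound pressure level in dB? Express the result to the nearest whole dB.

35 dB

L = 10·log₁₀(I/I₀) = 10·log₁₀(3.1×10^-9/10⁻¹²) = 10·log₁₀(3.1×10^3).
L = 10·(0.4914 + 3) = 34.91 dB.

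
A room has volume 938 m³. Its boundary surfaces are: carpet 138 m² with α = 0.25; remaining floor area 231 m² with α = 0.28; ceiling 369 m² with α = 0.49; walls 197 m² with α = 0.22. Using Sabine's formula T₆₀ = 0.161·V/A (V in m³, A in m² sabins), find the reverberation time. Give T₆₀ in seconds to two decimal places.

Total absorption A = 138·0.25 + 231·0.28 + 369·0.49 + 197·0.22 = 323.33 m² sabins.
T₆₀ = 0.161 × 938 / 323.33 = 0.467 s.

0.47 s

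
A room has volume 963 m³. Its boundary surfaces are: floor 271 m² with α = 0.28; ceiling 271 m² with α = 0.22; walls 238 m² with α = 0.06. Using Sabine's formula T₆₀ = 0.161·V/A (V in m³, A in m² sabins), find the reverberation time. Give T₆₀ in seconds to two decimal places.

Summing Sᵢαᵢ: 271·0.28 + 271·0.22 + 238·0.06 = 149.78 m².
T₆₀ = 0.161·V/A = 0.161·963/149.78 = 1.035 s.

1.04 s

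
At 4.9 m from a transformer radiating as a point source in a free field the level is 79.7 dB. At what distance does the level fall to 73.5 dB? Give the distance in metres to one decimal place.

10.0 m

For a point source L₁ − L₂ = 20·log₁₀(r₂/r₁), so r₂ = r₁·10^((L₁−L₂)/20).
r₂ = 4.9·10^((79.7−73.5)/20) = 4.9·10^(6.2/20) = 10.00 m.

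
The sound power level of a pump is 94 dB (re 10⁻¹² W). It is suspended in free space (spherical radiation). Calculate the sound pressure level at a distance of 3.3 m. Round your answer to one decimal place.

72.6 dB

Free-field spherical radiation: L_p = L_w − 10·log₁₀(4π·r²), r = 3.3 m.
4π·r² = 136.8 m², 10·log₁₀ of that is 21.362 dB.
L_p = 94 − 21.362 = 72.64 dB.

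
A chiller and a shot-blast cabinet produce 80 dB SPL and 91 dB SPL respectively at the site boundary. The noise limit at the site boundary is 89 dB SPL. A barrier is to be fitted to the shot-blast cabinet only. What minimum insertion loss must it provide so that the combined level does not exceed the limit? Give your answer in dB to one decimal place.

The untreated sources together contribute 10^(80/10) = 1.000e+08, i.e. 80.00 dB SPL.
To meet 89 dB SPL overall, the treated shot-blast cabinet may contribute at most 10^(89/10) − 1.000e+08 = 6.943e+08, i.e. 88.42 dB SPL.
Required insertion loss = 91 − 88.42 = 2.58 dB.

2.6 dB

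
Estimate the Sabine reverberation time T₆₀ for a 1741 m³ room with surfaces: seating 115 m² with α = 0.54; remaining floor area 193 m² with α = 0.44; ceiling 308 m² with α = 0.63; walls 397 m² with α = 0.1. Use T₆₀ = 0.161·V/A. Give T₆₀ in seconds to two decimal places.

0.74 s

Summing Sᵢαᵢ: 115·0.54 + 193·0.44 + 308·0.63 + 397·0.1 = 380.76 m².
T₆₀ = 0.161 × 1741 / 380.76 = 0.736 s.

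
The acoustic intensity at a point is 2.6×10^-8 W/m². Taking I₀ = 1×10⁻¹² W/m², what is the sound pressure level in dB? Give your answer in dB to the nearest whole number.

44 dB

L = 10·log₁₀(I/I₀) = 10·log₁₀(2.6×10^-8/10⁻¹²) = 10·log₁₀(2.6×10^4).
L = 10·(0.4150 + 4) = 44.15 dB.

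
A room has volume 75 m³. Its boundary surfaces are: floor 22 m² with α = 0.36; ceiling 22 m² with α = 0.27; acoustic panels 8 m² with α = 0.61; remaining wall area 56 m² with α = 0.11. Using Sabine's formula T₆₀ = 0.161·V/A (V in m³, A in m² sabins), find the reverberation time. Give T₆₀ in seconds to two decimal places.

0.48 s

Total absorption A = 22·0.36 + 22·0.27 + 8·0.61 + 56·0.11 = 24.90 m² sabins.
T₆₀ = 0.161·V/A = 0.161·75/24.90 = 0.485 s.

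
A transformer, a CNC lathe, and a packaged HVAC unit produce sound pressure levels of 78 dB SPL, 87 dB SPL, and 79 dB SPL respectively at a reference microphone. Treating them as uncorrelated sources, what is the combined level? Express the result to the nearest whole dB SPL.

For uncorrelated sources the intensities add, so convert each level to linear form, sum, and take 10·log₁₀ of the total.
Σ 10^(L/10) = 10^(78/10) + 10^(87/10) + 10^(79/10) = 6.437e+08.
L_total = 10·log₁₀(6.437e+08) = 88.09 dB SPL.

88 dB SPL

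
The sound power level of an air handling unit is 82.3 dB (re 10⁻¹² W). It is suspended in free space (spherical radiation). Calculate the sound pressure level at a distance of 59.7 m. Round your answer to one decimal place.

35.8 dB

The power spreads over a sphere of area 4π·r², so L_p = L_w − 10·log₁₀(4π·r²).
4π·r² = 4.479e+04 m², 10·log₁₀ of that is 46.512 dB.
L_p = 82.3 − 46.512 = 35.79 dB.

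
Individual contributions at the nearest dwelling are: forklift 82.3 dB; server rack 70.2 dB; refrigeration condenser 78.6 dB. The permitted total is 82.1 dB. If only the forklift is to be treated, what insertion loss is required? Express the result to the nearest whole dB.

3 dB

Fixed contribution from the other sources: Σ 10^(L/10) = 10^(70.2/10) + 10^(78.6/10) = 8.291e+07 (79.19 dB).
To meet 82.1 dB overall, the treated forklift may contribute at most 10^(82.1/10) − 8.291e+07 = 7.927e+07, i.e. 78.99 dB.
Required insertion loss = 82.3 − 78.99 = 3.31 dB.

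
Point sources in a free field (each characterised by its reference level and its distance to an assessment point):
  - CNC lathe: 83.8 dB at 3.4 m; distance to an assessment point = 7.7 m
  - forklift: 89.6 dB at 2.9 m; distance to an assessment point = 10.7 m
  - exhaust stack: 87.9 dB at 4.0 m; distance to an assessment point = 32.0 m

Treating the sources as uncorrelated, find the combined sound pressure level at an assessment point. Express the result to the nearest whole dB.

Apply inverse-square spreading to bring every level to the receiver, then sum 10^(L/10).
CNC lathe: 83.8 − 20·log₁₀(7.7/3.4) = 83.8 − 7.10 = 76.70 dB.
forklift: 89.6 − 20·log₁₀(10.7/2.9) = 89.6 − 11.34 = 78.26 dB.
exhaust stack: 87.9 − 20·log₁₀(32.0/4.0) = 87.9 − 18.06 = 69.84 dB.
Σ 10^(L/10) = 1.234e+08 → L_total = 10·log₁₀(1.234e+08) = 80.91 dB.

81 dB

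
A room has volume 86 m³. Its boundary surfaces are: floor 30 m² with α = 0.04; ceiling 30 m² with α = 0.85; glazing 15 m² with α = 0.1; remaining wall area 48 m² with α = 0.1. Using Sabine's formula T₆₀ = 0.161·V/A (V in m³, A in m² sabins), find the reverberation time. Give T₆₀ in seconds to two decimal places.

A = Σ Sᵢαᵢ = 30·0.04 + 30·0.85 + 15·0.1 + 48·0.1 = 33.00 m².
T₆₀ = 0.161·V/A = 0.161·86/33.00 = 0.420 s.

0.42 s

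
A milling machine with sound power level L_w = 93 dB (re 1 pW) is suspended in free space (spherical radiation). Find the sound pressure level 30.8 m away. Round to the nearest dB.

52 dB

L_p = L_w − 10·log₁₀(4π·r²) with r = 30.8 m.
4π·r² = 1.192e+04 m², 10·log₁₀ of that is 40.763 dB.
L_p = 93 − 40.763 = 52.24 dB.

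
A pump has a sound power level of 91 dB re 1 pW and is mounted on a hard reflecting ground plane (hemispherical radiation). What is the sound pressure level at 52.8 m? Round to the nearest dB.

L_p = L_w − 10·log₁₀(2π·r²) with r = 52.8 m.
2π·r² = 1.752e+04 m², 10·log₁₀ of that is 42.434 dB.
L_p = 91 − 42.434 = 48.57 dB.

49 dB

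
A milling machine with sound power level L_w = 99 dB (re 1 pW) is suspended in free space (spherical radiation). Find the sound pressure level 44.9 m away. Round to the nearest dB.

Free-field spherical radiation: L_p = L_w − 10·log₁₀(4π·r²), r = 44.9 m.
4π·r² = 2.533e+04 m², 10·log₁₀ of that is 44.037 dB.
L_p = 99 − 44.037 = 54.96 dB.

55 dB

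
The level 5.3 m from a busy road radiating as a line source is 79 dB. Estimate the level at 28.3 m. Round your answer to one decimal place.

71.7 dB

For a line source, L₂ = L₁ − 10·log₁₀(r₂/r₁).
L₂ = 79 − 10·log₁₀(28.3/5.3) = 79 − 7.275 = 71.72 dB.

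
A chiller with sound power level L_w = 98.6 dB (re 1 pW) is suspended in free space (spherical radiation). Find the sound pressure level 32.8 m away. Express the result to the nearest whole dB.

Free-field spherical radiation: L_p = L_w − 10·log₁₀(4π·r²), r = 32.8 m.
4π·r² = 1.352e+04 m², 10·log₁₀ of that is 41.310 dB.
L_p = 98.6 − 41.310 = 57.29 dB.

57 dB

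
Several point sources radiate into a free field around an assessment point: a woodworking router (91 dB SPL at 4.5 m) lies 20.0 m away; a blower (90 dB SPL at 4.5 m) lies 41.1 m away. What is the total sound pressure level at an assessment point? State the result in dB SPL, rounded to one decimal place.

78.8 dB SPL

Propagate each source to the receiver with L = L_ref − 20·log₁₀(r/r_ref), then add intensities.
woodworking router: 91 − 20·log₁₀(20.0/4.5) = 91 − 12.96 = 78.04 dB SPL.
blower: 90 − 20·log₁₀(41.1/4.5) = 90 − 19.21 = 70.79 dB SPL.
Σ 10^(L/10) = 7.572e+07 → L_total = 10·log₁₀(7.572e+07) = 78.79 dB SPL.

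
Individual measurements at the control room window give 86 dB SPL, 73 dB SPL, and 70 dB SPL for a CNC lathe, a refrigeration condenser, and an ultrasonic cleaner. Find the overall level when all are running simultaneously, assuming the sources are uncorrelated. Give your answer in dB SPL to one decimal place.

86.3 dB SPL

For uncorrelated sources the intensities add, so convert each level to linear form, sum, and take 10·log₁₀ of the total.
Σ 10^(L/10) = 10^(86/10) + 10^(73/10) + 10^(70/10) = 4.281e+08.
L_total = 10·log₁₀(4.281e+08) = 86.32 dB SPL.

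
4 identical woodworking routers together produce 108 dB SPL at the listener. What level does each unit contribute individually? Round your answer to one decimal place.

102.0 dB SPL

Dividing the total intensity by 4 lowers the level by 10·log₁₀ 4 = 6.021 dB: L₁ = 108 − 6.021.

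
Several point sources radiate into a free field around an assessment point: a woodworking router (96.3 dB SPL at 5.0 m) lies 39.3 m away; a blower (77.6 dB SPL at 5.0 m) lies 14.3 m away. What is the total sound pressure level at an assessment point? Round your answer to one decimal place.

Apply inverse-square spreading to bring every level to the receiver, then sum 10^(L/10).
woodworking router: 96.3 − 20·log₁₀(39.3/5.0) = 96.3 − 17.91 = 78.39 dB SPL.
blower: 77.6 − 20·log₁₀(14.3/5.0) = 77.6 − 9.13 = 68.47 dB SPL.
Σ 10^(L/10) = 7.608e+07 → L_total = 10·log₁₀(7.608e+07) = 78.81 dB SPL.

78.8 dB SPL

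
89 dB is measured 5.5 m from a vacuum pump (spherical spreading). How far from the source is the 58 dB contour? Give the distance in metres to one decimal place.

Point-source spreading drops the level by 20·log₁₀(r₂/r₁); inverting, r₂/r₁ = 10^(ΔL/20).
r₂ = 5.5·10^((89−58)/20) = 5.5·10^(31.0/20) = 195.15 m.

195.1 m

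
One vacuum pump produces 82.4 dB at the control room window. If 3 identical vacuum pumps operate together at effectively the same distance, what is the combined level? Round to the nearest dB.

87 dB

With 3 equal, uncorrelated contributions the intensity is 3× that of one unit, giving a rise of 10·log₁₀ 3.
L_total = 82.4 + 10·log₁₀(3) = 82.4 + 4.771 = 87.17 dB.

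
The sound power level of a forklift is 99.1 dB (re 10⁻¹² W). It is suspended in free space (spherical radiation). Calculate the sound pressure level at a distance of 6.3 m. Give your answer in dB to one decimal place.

The power spreads over a sphere of area 4π·r², so L_p = L_w − 10·log₁₀(4π·r²).
4π·r² = 498.8 m², 10·log₁₀ of that is 26.979 dB.
L_p = 99.1 − 26.979 = 72.12 dB.

72.1 dB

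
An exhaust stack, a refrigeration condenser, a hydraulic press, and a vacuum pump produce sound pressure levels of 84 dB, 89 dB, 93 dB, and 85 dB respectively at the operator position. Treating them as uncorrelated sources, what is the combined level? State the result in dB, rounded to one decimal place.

For uncorrelated sources the intensities add, so convert each level to linear form, sum, and take 10·log₁₀ of the total.
Σ 10^(L/10) = 10^(84/10) + 10^(89/10) + 10^(93/10) + 10^(85/10) = 3.357e+09.
L_total = 10·log₁₀(3.357e+09) = 95.26 dB.

95.3 dB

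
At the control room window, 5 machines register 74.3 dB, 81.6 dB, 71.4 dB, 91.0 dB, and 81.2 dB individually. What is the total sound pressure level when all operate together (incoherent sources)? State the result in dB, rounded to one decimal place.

92.0 dB

For uncorrelated sources the intensities add, so convert each level to linear form, sum, and take 10·log₁₀ of the total.
Σ 10^(L/10) = 10^(74.3/10) + 10^(81.6/10) + 10^(71.4/10) + 10^(91.0/10) + 10^(81.2/10) = 1.576e+09.
L_total = 10·log₁₀(1.576e+09) = 91.98 dB.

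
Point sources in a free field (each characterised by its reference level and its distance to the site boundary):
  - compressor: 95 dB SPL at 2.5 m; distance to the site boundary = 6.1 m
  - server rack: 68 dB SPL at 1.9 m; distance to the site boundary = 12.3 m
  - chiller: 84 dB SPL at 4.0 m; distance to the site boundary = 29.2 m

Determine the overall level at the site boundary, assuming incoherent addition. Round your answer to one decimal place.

Propagate each source to the receiver with L = L_ref − 20·log₁₀(r/r_ref), then add intensities.
compressor: 95 − 20·log₁₀(6.1/2.5) = 95 − 7.75 = 87.25 dB SPL.
server rack: 68 − 20·log₁₀(12.3/1.9) = 68 − 16.22 = 51.78 dB SPL.
chiller: 84 − 20·log₁₀(29.2/4.0) = 84 − 17.27 = 66.73 dB SPL.
Σ 10^(L/10) = 5.360e+08 → L_total = 10·log₁₀(5.360e+08) = 87.29 dB SPL.

87.3 dB SPL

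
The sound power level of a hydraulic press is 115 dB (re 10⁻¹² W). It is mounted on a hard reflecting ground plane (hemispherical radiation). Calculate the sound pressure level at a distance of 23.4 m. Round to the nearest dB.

80 dB

Free-field hemispherical radiation: L_p = L_w − 10·log₁₀(2π·r²), r = 23.4 m.
2π·r² = 3440 m², 10·log₁₀ of that is 35.366 dB.
L_p = 115 − 35.366 = 79.63 dB.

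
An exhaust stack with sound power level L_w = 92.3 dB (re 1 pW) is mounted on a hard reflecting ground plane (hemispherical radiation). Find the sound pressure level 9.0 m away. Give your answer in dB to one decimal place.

L_p = L_w − 10·log₁₀(2π·r²) with r = 9.0 m.
2π·r² = 508.9 m², 10·log₁₀ of that is 27.067 dB.
L_p = 92.3 − 27.067 = 65.23 dB.

65.2 dB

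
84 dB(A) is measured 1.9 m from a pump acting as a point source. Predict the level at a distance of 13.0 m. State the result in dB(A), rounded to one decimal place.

67.3 dB(A)

Spherical spreading from a point source gives a 20·log₁₀(r₂/r₁) drop.
L₂ = 84 − 20·log₁₀(13.0/1.9) = 84 − 16.704 = 67.30 dB(A).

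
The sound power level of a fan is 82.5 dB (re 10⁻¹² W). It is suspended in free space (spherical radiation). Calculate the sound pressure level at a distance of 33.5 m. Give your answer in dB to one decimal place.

Free-field spherical radiation: L_p = L_w − 10·log₁₀(4π·r²), r = 33.5 m.
4π·r² = 1.41e+04 m², 10·log₁₀ of that is 41.493 dB.
L_p = 82.5 − 41.493 = 41.01 dB.

41.0 dB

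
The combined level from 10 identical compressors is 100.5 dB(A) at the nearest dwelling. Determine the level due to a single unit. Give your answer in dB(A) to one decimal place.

90.5 dB(A)

10 equal contributions raise the level by 10·log₁₀ 10 = 10.000 dB, so each unit alone gives 100.5 − 10.000.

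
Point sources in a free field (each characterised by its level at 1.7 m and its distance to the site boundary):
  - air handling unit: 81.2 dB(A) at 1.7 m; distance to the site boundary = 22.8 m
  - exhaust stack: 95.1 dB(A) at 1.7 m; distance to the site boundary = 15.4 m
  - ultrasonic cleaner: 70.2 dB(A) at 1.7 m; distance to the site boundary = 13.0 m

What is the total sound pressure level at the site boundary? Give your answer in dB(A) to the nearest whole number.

First find each source's level at the receiver (point-source: −20·log₁₀(r/r_ref)), then combine on an intensity basis.
air handling unit: 81.2 − 20·log₁₀(22.8/1.7) = 81.2 − 22.55 = 58.65 dB(A).
exhaust stack: 95.1 − 20·log₁₀(15.4/1.7) = 95.1 − 19.14 = 75.96 dB(A).
ultrasonic cleaner: 70.2 − 20·log₁₀(13.0/1.7) = 70.2 − 17.67 = 52.53 dB(A).
Σ 10^(L/10) = 4.034e+07 → L_total = 10·log₁₀(4.034e+07) = 76.06 dB(A).

76 dB(A)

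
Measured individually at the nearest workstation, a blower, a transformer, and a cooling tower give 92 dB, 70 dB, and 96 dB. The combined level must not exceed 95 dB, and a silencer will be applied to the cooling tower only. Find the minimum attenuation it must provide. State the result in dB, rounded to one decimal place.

Everything except the cooling tower sums to 10^(92/10) + 10^(70/10) = 1.595e+09 in linear terms, 92.03 dB.
The limit corresponds to 10^(95/10) = 3.162e+09; subtracting the fixed part leaves 1.567e+09 for the cooling tower, i.e. 91.95 dB.
Required insertion loss = 96 − 91.95 = 4.05 dB.

4.0 dB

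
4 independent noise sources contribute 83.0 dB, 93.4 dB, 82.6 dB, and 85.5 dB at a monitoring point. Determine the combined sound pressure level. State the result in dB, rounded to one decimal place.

For uncorrelated sources the intensities add, so convert each level to linear form, sum, and take 10·log₁₀ of the total.
Σ 10^(L/10) = 10^(83.0/10) + 10^(93.4/10) + 10^(82.6/10) + 10^(85.5/10) = 2.924e+09.
L_total = 10·log₁₀(2.924e+09) = 94.66 dB.

94.7 dB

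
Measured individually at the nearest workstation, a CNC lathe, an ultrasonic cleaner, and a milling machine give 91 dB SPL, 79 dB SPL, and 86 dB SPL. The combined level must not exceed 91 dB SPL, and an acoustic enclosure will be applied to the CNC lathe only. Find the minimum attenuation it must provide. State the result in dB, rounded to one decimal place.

Fixed contribution from the other sources: Σ 10^(L/10) = 10^(79/10) + 10^(86/10) = 4.775e+08 (86.79 dB SPL).
To meet 91 dB SPL overall, the treated CNC lathe may contribute at most 10^(91/10) − 4.775e+08 = 7.814e+08, i.e. 88.93 dB SPL.
So the CNC lathe must be reduced from 91 to 88.93 dB SPL: IL = 2.07 dB.

2.1 dB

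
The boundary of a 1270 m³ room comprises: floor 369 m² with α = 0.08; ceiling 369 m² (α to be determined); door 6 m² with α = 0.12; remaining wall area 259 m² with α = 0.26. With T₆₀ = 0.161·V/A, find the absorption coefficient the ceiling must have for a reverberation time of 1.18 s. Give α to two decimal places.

From T₆₀ = 0.161·V/A, the target T₆₀ = 1.18 s needs A = 0.161·1270/1.18 = 173.28 m².
Absorption from the other surfaces = 369·0.08 + 6·0.12 + 259·0.26 = 97.58 m², so the ceiling must supply 75.70 m² over 369 m².
α = 75.70/369 = 0.205.

0.21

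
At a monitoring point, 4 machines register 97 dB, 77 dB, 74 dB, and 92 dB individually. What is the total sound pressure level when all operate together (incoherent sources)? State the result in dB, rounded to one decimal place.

98.2 dB

For uncorrelated sources the intensities add, so convert each level to linear form, sum, and take 10·log₁₀ of the total.
Σ 10^(L/10) = 10^(97/10) + 10^(77/10) + 10^(74/10) + 10^(92/10) = 6.672e+09.
L_total = 10·log₁₀(6.672e+09) = 98.24 dB.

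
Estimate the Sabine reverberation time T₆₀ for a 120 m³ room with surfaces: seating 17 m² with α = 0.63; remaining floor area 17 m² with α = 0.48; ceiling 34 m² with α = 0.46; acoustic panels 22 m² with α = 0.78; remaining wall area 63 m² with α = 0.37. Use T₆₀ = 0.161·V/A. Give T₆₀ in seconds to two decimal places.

0.26 s

Summing Sᵢαᵢ: 17·0.63 + 17·0.48 + 34·0.46 + 22·0.78 + 63·0.37 = 74.98 m².
T₆₀ = 0.161·V/A = 0.161·120/74.98 = 0.258 s.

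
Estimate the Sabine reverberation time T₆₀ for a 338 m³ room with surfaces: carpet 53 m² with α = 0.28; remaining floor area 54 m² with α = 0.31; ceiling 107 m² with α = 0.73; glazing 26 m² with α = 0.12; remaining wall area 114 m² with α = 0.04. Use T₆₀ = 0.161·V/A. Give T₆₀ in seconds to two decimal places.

0.46 s

Summing Sᵢαᵢ: 53·0.28 + 54·0.31 + 107·0.73 + 26·0.12 + 114·0.04 = 117.37 m².
T₆₀ = 0.161·V/A = 0.161·338/117.37 = 0.464 s.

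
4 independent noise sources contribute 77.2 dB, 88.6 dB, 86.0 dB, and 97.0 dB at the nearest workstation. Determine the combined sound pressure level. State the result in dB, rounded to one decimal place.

97.9 dB

Incoherent sources combine by intensity addition: L_total = 10·log₁₀(Σ 10^(L_i/10)).
Σ 10^(L/10) = 10^(77.2/10) + 10^(88.6/10) + 10^(86.0/10) + 10^(97.0/10) = 6.187e+09.
L_total = 10·log₁₀(6.187e+09) = 97.91 dB.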